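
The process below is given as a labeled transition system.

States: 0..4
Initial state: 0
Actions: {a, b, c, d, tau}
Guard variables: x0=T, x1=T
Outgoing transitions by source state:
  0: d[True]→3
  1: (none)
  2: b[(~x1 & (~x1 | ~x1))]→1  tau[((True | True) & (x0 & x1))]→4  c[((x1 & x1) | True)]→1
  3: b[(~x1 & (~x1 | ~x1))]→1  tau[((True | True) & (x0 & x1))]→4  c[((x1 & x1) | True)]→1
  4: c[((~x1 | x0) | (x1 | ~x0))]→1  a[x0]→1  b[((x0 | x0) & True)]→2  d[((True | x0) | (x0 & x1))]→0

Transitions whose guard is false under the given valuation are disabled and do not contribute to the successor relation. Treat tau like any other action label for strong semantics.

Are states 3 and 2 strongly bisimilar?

Answer: BISIMILAR

Working:
Compute ~ classes (split until stable):
  P[0] = {{0,1,2,3,4}}
  P[1] = {{0},{1},{2,3},{4}}
4 equivalence class(es) (converged in 2)
3∈{2,3}, 2∈{2,3}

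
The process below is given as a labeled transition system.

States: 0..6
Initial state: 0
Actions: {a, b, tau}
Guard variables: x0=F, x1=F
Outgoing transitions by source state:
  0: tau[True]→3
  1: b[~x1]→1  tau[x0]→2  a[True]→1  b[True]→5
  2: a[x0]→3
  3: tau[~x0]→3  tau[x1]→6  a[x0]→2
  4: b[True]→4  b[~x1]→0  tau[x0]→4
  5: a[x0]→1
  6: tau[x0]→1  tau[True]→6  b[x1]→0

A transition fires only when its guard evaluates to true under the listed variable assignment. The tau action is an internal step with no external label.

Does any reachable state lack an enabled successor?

Answer: DEADLOCK-FREE

Working:
Reach set: {0,3}
  0: tau→3  [1 out]
  3: tau→3  [1 out]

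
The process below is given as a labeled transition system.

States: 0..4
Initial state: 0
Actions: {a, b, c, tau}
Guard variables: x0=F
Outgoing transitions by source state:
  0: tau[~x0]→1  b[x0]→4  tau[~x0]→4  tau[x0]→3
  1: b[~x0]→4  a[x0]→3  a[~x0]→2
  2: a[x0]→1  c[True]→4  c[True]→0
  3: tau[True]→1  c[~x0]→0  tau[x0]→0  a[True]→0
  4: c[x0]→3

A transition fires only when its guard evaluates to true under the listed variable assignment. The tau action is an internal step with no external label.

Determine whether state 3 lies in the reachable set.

Answer: UNREACHABLE

Trace:
Guard filter leaves 9 enabled edge(s).
Layer 0: {0}
Layer 1: {1,4}  total {0,1,4}
Layer 2: {2}  total {0,1,2,4}
Reach set: {0,1,2,4}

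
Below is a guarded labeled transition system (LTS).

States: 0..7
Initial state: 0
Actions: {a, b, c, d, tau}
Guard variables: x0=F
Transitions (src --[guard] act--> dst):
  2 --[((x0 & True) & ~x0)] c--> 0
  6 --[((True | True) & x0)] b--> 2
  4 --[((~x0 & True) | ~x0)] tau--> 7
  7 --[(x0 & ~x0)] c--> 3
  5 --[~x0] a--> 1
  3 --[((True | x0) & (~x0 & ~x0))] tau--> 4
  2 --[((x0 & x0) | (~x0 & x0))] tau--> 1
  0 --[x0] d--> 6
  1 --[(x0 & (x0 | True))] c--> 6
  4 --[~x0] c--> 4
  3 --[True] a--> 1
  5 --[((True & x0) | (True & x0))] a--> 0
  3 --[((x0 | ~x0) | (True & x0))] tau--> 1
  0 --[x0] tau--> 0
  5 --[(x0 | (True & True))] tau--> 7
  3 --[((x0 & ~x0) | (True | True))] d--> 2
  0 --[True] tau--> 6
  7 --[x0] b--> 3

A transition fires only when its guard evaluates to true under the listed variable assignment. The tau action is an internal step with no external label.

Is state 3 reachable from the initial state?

Answer: UNREACHABLE

Working:
After dropping false guards: 9 live edges.
Layer 0: {0}
Layer 1: {6}  cumulative {0,6}
Reachable = {0,6}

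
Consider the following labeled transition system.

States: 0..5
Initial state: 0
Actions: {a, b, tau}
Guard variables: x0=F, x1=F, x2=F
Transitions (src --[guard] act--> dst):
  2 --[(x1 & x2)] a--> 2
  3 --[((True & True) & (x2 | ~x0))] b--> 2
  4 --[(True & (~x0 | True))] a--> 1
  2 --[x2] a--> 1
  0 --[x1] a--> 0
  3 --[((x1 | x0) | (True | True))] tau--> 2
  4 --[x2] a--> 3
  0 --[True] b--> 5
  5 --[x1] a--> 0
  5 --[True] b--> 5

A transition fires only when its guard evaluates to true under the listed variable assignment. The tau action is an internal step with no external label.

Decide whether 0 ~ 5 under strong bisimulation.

Answer: BISIMILAR

Trace:
Refine partition for ~:
  round 0: {{0,1,2,3,4,5}}
  round 1: {{0,5},{1,2},{3},{4}}
Fixed point at round 2; 4 class(es).
class of 0: {0,5}; class of 5: {0,5}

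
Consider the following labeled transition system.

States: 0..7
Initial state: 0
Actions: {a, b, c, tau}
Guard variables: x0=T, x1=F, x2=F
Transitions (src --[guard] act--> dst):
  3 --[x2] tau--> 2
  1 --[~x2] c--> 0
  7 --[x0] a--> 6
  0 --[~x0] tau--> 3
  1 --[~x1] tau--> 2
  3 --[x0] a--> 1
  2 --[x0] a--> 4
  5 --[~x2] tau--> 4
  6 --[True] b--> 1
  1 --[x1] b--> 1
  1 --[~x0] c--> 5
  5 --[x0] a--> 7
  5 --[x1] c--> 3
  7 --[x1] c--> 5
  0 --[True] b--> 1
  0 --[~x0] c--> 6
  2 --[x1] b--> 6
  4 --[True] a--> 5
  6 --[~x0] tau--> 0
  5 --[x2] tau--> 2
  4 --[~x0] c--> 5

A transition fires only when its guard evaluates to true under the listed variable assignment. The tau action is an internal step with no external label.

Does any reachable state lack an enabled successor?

Answer: DEADLOCK-FREE

Working:
Reachable = {0,1,2,4,5,6,7}
  0: b→1  [1 exit(s)]
  1: c→0  tau→2  [2 exit(s)]
  2: a→4  [1 exit(s)]
  4: a→5  [1 exit(s)]
  5: a→7  tau→4  [2 exit(s)]
  6: b→1  [1 exit(s)]
  7: a→6  [1 exit(s)]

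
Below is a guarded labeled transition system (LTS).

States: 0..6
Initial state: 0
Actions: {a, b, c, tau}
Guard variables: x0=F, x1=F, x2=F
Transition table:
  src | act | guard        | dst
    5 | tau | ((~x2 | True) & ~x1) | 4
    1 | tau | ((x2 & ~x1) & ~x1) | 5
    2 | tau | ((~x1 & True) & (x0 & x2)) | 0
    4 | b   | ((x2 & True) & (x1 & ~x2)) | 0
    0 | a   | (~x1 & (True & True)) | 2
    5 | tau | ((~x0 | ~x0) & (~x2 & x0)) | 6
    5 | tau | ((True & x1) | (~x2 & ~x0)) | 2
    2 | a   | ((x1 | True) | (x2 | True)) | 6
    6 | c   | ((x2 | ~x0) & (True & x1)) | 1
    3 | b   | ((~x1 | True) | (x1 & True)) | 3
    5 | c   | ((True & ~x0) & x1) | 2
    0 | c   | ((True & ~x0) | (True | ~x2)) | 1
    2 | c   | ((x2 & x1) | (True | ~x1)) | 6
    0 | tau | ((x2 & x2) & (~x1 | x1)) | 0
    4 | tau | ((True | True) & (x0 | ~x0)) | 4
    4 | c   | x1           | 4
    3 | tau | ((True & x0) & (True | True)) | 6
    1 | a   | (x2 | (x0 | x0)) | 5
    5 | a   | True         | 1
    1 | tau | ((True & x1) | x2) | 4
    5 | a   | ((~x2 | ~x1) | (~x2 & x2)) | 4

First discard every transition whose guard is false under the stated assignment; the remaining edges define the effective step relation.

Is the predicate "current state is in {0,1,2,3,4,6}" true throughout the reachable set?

Answer: INVARIANT HOLDS

Analysis:
Safe = {0,1,2,3,4,6}
R = {0,1,2,6}
  0: ✓
  1: ✓
  2: ✓
  6: ✓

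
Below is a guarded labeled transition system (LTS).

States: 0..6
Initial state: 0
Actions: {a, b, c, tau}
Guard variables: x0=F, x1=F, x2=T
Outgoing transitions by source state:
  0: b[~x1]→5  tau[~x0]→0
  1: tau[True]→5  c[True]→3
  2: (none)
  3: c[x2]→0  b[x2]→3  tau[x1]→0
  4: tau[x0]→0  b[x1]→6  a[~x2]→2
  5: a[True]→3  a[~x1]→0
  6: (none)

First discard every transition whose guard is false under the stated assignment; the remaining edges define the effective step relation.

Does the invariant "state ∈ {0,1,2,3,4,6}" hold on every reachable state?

Allowed set {0,1,2,3,4,6}
Reachable = {0,3,5}
  0: ok
  3: ok
  5: outside
counterexample path to 5: b

Answer: INVARIANT VIOLATED at state 5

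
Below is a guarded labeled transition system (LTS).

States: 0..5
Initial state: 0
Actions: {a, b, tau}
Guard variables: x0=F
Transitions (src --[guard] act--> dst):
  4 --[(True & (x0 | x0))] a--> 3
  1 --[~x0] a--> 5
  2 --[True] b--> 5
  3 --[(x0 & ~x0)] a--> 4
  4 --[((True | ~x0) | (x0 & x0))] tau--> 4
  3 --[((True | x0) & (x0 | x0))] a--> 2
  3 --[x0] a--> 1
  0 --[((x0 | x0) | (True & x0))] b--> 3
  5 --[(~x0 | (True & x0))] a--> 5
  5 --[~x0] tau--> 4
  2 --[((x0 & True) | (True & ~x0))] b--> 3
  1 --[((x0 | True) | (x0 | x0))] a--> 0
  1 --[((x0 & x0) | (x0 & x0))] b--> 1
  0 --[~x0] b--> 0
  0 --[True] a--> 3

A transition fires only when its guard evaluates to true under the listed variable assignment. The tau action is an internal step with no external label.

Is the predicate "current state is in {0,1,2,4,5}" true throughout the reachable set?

Answer: INVARIANT VIOLATED at state 3

Working:
Inv-set: {0,1,2,4,5}
R = {0,3}
  0: ok
  3: VIOLATES
reach 3 via a — violates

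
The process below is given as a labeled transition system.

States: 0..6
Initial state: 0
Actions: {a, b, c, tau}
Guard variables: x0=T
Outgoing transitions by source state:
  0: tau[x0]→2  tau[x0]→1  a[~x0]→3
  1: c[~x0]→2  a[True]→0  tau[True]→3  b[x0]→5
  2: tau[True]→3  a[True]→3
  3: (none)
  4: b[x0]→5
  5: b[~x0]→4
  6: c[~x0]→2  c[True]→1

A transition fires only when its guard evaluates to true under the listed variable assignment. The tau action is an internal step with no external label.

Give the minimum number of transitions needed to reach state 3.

Answer: 2

Working:
Breadth-first toward 3:
  L0 = {0}
  L1 = {1,2}
  L2 = {3,5}
3 enters at depth 2; path tau·tau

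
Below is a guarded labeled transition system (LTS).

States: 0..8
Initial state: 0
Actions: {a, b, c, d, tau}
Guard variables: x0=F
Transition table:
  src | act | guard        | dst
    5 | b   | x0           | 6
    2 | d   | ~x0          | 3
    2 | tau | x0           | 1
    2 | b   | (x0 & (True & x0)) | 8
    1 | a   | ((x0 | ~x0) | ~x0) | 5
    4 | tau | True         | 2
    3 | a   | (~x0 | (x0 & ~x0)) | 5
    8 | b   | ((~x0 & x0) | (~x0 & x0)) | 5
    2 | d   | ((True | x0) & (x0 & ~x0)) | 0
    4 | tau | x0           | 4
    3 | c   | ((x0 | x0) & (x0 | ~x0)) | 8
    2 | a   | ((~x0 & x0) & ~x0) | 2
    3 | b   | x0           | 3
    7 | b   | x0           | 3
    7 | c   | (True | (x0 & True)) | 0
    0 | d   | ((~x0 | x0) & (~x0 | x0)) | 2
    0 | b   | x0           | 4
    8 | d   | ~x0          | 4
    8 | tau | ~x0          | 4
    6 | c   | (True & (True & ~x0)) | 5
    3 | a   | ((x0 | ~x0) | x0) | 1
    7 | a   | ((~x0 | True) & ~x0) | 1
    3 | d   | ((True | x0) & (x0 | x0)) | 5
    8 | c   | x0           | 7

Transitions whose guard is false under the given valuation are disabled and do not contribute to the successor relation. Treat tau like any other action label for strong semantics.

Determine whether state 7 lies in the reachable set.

After dropping false guards: 11 live edges.
depth 0: {0}
depth 1: {2}  now seen {0,2}
depth 2: {3}  now seen {0,2,3}
depth 3: {1,5}  now seen {0,1,2,3,5}
R = {0,1,2,3,5}

Answer: UNREACHABLE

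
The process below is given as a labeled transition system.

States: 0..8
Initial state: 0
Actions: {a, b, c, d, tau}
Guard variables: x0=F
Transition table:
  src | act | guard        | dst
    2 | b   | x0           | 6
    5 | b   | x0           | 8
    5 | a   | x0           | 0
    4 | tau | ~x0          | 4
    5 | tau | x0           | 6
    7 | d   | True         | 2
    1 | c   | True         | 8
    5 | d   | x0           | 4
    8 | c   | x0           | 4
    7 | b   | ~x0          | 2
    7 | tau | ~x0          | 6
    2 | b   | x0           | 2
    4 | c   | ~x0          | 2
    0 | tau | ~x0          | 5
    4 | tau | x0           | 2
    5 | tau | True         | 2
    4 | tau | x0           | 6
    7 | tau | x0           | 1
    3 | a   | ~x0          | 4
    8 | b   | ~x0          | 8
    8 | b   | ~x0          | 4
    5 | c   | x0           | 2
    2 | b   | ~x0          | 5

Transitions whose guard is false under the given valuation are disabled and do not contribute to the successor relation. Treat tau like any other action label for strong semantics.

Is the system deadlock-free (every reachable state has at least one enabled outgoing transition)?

R = {0,2,5}
  0: tau→5  [1 out]
  2: b→5  [1 out]
  5: tau→2  [1 out]

Answer: DEADLOCK-FREE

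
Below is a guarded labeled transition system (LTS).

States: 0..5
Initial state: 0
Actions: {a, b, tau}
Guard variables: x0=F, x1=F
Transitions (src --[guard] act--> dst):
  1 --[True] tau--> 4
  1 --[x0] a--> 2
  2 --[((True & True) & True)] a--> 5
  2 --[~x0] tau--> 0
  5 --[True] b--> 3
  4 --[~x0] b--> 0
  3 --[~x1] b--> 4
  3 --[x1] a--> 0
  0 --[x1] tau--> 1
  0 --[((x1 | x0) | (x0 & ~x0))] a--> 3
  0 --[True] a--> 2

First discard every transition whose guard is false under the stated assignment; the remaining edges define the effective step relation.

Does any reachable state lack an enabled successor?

Answer: DEADLOCK-FREE

Working:
Reach set: {0,2,3,4,5}
  0: a→2  [deg 1]
  2: a→5  tau→0  [deg 2]
  3: b→4  [deg 1]
  4: b→0  [deg 1]
  5: b→3  [deg 1]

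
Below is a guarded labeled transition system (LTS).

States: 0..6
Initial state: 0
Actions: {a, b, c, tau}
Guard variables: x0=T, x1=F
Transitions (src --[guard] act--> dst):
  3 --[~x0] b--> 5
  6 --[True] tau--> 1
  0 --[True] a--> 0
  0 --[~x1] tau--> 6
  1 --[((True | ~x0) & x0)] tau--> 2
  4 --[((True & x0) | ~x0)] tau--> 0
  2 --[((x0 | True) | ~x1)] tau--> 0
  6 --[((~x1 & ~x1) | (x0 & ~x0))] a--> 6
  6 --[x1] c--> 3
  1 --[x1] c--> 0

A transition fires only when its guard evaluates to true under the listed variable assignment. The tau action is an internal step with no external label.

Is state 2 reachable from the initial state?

Guard filter leaves 7 enabled edge(s).
Layer 0: {0}
Layer 1: {6}  total {0,6}
Layer 2: {1}  total {0,1,6}
Layer 3: {2}  total {0,1,2,6}
Reachable = {0,1,2,6}
witness 2: tau·tau·tau

Answer: REACHABLE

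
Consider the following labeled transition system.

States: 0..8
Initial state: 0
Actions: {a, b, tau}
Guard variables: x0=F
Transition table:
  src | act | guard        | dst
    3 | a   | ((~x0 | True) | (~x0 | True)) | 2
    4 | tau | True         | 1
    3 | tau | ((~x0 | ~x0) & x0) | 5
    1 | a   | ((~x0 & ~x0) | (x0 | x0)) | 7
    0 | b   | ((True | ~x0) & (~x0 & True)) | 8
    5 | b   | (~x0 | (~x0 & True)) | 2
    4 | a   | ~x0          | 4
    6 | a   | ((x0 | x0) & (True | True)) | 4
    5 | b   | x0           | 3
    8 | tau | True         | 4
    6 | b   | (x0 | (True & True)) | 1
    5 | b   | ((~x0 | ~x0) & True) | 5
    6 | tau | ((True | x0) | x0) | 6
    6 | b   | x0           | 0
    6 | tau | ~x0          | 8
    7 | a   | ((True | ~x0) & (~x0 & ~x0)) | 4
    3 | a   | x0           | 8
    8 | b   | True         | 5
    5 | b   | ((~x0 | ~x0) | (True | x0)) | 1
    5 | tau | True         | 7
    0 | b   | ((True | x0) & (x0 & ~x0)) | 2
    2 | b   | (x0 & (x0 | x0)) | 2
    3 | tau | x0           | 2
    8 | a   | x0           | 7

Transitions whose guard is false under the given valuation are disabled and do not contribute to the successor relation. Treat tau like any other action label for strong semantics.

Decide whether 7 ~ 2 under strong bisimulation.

Compute ~ classes (split until stable):
  P[0] = {{0,1,2,3,4,5,6,7,8}}
  P[1] = {{0},{1,3,7},{2},{4},{5,6,8}}
  P[2] = {{0},{1},{2},{3},{4},{5},{6},{7},{8}}
Fixed point at round 3; 9 class(es).
7∈{7}, 2∈{2}

Answer: NOT BISIMILAR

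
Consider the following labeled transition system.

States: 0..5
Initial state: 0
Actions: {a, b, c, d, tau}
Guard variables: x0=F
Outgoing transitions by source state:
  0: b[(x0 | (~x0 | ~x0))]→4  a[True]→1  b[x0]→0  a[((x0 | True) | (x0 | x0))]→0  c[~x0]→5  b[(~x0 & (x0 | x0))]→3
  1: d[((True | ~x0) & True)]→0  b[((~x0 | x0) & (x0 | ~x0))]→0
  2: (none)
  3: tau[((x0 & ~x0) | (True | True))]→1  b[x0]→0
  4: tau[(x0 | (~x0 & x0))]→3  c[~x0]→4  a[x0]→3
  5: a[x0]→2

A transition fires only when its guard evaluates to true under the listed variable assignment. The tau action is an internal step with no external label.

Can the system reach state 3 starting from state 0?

After dropping false guards: 8 live edges.
Layer 0: {0}
Layer 1: {1,4,5}  cumulative {0,1,4,5}
R = {0,1,4,5}

Answer: UNREACHABLE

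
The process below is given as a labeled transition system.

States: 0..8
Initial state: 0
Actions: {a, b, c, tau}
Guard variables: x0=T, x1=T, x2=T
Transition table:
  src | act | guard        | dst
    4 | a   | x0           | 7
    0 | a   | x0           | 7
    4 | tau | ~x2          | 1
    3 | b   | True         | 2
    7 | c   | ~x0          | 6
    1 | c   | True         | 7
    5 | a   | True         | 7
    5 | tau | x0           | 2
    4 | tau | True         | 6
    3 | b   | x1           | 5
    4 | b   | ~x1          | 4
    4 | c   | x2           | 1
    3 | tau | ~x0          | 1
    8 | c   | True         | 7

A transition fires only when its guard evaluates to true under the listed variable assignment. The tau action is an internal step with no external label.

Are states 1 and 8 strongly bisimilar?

Answer: BISIMILAR

Trace:
Compute ~ classes (split until stable):
  P[0] = {{0,1,2,3,4,5,6,7,8}}
  P[1] = {{0},{1,8},{2,6,7},{3},{4},{5}}
stable after 2 split(s): 6 block(s)
[1]={1,8}  [8]={1,8}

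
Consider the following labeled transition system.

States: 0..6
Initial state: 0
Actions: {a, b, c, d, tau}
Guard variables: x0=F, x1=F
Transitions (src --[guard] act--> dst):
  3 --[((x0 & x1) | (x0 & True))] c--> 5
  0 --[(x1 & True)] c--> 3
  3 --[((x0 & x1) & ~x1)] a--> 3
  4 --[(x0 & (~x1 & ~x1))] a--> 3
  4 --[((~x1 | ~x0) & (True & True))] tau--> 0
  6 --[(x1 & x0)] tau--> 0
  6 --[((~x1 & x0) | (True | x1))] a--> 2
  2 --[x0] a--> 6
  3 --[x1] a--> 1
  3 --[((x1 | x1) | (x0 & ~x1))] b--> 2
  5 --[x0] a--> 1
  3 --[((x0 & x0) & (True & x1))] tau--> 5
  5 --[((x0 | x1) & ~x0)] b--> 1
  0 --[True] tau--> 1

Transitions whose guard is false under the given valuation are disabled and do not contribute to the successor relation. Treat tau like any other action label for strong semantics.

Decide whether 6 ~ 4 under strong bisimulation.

Answer: NOT BISIMILAR

Analysis:
Bisimulation quotient by refinement:
  P[0] = {{0,1,2,3,4,5,6}}
  P[1] = {{0,4},{1,2,3,5},{6}}
  P[2] = {{0},{1,2,3,5},{4},{6}}
4 equivalence class(es) (converged in 3)
6∈{6}, 4∈{4}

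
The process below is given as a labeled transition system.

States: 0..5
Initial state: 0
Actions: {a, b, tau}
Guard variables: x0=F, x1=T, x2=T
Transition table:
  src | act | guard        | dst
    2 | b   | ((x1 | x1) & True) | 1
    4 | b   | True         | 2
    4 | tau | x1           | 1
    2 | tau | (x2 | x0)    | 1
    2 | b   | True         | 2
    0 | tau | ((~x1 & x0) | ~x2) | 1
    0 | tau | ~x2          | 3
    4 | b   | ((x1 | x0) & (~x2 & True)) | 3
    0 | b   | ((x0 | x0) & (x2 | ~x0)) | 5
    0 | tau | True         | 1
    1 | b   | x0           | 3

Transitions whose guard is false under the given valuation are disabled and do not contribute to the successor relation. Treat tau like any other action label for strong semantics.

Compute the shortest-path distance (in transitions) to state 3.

BFS to 3:
  depth 0: {0}
  depth 1: {1}
3 never appears.

Answer: UNREACHABLE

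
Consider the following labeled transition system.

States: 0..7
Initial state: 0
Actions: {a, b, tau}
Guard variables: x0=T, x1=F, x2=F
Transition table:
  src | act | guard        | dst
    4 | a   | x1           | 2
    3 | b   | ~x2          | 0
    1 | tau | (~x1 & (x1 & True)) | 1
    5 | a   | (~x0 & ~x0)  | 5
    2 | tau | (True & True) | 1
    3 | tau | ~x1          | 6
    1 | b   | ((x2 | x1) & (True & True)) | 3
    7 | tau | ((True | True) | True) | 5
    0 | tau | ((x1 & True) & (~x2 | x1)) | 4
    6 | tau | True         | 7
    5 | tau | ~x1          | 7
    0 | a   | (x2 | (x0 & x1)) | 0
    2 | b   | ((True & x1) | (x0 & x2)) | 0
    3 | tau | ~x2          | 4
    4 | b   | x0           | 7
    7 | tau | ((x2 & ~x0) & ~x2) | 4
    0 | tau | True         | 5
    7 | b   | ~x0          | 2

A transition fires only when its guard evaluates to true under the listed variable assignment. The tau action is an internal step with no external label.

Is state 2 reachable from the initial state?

Answer: UNREACHABLE

Analysis:
After dropping false guards: 9 live edges.
L0 = {0}
L1 = {5}  cumulative {0,5}
L2 = {7}  cumulative {0,5,7}
R = {0,5,7}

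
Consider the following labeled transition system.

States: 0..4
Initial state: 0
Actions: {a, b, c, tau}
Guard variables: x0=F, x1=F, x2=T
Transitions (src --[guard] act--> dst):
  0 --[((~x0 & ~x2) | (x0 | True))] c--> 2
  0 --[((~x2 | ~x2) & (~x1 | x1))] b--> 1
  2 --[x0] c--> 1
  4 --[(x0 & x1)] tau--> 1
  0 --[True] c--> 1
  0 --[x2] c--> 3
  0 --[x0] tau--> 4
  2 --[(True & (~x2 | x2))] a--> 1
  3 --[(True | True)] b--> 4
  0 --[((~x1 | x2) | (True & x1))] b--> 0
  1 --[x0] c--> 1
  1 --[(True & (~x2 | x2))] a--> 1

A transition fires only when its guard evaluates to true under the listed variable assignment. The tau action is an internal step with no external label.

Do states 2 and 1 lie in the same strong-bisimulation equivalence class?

Answer: BISIMILAR

Trace:
Refine partition for ~:
  round 0: {{0,1,2,3,4}}
  round 1: {{0},{1,2},{3},{4}}
4 equivalence class(es) (converged in 2)
class of 2: {1,2}; class of 1: {1,2}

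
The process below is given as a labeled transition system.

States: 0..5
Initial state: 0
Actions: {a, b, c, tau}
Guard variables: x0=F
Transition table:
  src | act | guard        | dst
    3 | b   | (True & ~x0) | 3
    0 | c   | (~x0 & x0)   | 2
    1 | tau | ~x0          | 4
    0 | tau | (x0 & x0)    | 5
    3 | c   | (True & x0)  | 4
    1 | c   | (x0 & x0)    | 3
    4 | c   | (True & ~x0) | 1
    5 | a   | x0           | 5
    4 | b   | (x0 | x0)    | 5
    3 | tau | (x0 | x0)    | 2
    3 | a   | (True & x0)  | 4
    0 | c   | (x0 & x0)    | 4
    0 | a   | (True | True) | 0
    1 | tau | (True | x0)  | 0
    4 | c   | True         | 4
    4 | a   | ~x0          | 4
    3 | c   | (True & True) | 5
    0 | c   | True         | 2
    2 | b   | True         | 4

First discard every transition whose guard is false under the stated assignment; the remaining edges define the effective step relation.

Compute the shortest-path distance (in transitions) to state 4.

BFS to 4:
  depth 0: {0}
  depth 1: {2}
  depth 2: {4}
depth(4)=2, e.g. c·b

Answer: 2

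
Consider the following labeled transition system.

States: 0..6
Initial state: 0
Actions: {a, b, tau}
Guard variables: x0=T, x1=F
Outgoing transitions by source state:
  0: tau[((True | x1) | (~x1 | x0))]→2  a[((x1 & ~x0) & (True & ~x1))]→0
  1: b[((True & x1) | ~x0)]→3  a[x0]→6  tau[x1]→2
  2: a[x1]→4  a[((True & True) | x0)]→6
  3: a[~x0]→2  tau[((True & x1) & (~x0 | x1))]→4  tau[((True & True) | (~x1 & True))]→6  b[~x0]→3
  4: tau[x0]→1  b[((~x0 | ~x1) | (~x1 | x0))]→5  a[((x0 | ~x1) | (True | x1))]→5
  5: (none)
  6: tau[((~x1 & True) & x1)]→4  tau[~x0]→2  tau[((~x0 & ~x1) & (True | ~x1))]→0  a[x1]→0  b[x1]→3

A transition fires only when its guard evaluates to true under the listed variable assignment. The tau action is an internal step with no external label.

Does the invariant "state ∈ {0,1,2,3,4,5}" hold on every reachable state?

Answer: INVARIANT VIOLATED at state 6

Trace:
Allowed set {0,1,2,3,4,5}
Reach set: {0,2,6}
  0: ✓
  2: ✓
  6: VIOLATES
counterexample path to 6: tau·a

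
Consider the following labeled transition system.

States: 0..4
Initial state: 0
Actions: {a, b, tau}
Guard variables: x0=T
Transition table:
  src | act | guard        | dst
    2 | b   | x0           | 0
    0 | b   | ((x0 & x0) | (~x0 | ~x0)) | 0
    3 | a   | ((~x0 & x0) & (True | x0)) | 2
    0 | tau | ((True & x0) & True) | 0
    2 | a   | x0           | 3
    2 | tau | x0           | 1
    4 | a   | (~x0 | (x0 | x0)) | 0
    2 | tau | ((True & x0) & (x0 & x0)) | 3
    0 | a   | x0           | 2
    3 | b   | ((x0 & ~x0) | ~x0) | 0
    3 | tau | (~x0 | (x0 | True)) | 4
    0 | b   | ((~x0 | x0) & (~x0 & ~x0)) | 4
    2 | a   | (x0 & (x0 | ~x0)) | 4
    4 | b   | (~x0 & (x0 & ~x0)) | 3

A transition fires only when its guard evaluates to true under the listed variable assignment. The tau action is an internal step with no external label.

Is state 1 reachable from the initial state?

Answer: REACHABLE

Working:
Guard filter leaves 10 enabled edge(s).
Layer 0: {0}
Layer 1: {2}  now seen {0,2}
Layer 2: {1,3,4}  now seen {0,1,2,3,4}
Reach set: {0,1,2,3,4}
trace reaching 1: a·tau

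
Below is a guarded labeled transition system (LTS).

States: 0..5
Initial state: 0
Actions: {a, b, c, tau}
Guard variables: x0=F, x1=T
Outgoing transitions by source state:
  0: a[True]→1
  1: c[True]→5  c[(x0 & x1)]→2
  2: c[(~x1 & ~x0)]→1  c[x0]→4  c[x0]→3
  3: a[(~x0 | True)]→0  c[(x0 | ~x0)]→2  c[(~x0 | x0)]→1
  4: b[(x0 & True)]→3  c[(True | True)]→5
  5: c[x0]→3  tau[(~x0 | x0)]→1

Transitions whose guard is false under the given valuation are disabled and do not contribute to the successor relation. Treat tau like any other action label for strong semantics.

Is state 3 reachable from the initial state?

After dropping false guards: 7 live edges.
depth 0: {0}
depth 1: {1}  total {0,1}
depth 2: {5}  total {0,1,5}
R = {0,1,5}

Answer: UNREACHABLE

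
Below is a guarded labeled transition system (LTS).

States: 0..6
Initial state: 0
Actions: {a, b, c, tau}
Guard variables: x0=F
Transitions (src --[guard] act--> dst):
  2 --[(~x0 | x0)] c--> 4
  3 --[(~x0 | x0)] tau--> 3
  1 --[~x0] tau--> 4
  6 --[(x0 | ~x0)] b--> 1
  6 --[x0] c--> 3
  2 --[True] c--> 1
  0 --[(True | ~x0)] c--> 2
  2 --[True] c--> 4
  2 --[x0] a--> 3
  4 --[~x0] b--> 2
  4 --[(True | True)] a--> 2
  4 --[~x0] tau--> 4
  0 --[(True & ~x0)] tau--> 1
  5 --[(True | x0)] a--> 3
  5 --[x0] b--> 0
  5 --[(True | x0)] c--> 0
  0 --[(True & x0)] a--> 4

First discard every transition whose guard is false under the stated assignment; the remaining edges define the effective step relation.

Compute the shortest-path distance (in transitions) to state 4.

Layered search for 4:
  depth 0: {0}
  depth 1: {1,2}
  depth 2: {4}
first hit 4 at d=2 via c·c

Answer: 2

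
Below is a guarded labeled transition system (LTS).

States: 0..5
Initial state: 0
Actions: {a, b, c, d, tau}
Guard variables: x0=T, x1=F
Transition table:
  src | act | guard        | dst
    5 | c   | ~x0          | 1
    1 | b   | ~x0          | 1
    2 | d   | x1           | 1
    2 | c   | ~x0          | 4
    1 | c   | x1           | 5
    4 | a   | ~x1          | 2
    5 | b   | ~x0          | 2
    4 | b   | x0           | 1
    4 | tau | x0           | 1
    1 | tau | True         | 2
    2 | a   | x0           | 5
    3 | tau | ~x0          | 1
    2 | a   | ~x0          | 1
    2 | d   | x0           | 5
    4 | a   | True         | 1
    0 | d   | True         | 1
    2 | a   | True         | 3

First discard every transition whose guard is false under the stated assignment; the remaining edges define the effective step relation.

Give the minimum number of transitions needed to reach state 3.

BFS to 3:
  Layer 0: {0}
  Layer 1: {1}
  Layer 2: {2}
  Layer 3: {3,5}
3 enters at depth 3; path d·tau·a

Answer: 3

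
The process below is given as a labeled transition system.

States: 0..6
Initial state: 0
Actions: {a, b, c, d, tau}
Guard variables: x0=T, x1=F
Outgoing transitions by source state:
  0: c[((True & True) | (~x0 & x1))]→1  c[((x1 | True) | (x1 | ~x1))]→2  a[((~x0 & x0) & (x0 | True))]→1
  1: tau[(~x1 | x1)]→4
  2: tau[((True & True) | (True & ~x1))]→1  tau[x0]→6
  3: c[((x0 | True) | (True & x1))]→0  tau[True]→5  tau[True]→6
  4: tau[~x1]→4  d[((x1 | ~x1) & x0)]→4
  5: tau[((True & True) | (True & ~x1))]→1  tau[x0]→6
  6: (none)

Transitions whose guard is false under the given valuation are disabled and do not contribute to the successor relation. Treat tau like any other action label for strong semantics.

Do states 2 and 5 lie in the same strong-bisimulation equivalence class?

Answer: BISIMILAR

Analysis:
Bisimulation quotient by refinement:
  round 0: {{0,1,2,3,4,5,6}}
  round 1: {{0},{1,2,5},{3},{4},{6}}
  round 2: {{0},{1},{2,5},{3},{4},{6}}
Fixed point at round 3; 6 class(es).
class of 2: {2,5}; class of 5: {2,5}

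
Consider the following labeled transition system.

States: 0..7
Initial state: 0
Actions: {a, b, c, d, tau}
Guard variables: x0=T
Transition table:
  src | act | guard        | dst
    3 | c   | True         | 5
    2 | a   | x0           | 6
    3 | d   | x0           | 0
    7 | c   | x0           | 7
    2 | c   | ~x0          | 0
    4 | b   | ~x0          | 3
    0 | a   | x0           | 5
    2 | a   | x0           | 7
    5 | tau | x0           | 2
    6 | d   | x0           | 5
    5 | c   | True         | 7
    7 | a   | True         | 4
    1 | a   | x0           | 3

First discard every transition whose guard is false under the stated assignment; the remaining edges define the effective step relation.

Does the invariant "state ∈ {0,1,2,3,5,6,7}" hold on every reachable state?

Safe = {0,1,2,3,5,6,7}
Reach set: {0,2,4,5,6,7}
  0: safe
  2: safe
  4: VIOLATES
  5: safe
  6: safe
  7: safe
witness against invariant: a·c·a → 4

Answer: INVARIANT VIOLATED at state 4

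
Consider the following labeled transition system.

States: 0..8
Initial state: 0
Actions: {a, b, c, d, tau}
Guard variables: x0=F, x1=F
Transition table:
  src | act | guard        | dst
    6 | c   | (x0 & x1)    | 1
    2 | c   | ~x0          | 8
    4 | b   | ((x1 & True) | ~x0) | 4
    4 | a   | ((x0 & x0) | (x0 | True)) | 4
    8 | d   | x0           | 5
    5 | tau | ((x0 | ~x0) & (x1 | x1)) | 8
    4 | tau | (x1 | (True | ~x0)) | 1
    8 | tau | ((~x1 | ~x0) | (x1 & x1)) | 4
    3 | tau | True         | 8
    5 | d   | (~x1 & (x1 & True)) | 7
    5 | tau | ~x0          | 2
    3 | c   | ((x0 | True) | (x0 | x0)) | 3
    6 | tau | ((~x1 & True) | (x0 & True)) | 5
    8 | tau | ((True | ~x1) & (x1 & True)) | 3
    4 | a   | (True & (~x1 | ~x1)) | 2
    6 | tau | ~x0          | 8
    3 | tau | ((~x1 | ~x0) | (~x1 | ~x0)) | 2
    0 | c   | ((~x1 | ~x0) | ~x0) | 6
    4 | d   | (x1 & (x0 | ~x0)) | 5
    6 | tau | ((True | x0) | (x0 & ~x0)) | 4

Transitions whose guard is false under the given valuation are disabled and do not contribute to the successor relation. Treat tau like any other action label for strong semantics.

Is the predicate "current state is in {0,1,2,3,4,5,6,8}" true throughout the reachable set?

Answer: INVARIANT HOLDS

Working:
Inv-set: {0,1,2,3,4,5,6,8}
Reachable = {0,1,2,4,5,6,8}
  0: ok
  1: ok
  2: ok
  4: ok
  5: ok
  6: ok
  8: ok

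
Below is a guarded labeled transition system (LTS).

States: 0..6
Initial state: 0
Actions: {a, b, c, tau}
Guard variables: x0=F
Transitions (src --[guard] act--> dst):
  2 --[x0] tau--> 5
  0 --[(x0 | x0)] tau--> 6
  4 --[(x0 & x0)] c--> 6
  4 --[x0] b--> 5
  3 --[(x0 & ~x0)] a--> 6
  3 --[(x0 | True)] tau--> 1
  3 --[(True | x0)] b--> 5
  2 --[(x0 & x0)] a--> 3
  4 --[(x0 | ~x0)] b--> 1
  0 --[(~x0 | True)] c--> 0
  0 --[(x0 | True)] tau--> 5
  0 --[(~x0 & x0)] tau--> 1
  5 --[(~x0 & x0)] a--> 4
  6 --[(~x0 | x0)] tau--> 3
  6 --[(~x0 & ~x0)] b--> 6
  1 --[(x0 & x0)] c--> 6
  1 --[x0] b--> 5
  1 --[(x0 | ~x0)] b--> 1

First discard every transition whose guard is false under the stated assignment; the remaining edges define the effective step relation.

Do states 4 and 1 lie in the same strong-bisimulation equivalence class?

Answer: BISIMILAR

Analysis:
Refine partition for ~:
  round 0: {{0,1,2,3,4,5,6}}
  round 1: {{0},{1,4},{2,5},{3,6}}
  round 2: {{0},{1,4},{2,5},{3},{6}}
stable after 3 split(s): 5 block(s)
[4]={1,4}  [1]={1,4}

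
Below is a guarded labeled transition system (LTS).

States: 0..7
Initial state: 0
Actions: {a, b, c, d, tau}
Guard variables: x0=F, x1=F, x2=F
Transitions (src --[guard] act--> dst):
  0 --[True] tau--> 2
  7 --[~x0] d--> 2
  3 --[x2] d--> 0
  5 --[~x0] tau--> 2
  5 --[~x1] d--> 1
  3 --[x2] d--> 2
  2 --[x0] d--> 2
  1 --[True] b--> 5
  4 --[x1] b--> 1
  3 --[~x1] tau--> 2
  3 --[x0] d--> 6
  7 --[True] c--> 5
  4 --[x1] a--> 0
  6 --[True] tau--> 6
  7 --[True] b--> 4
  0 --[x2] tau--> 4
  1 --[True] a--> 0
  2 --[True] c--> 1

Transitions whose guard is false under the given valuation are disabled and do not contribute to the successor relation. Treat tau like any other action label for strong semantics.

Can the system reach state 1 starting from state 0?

After dropping false guards: 11 live edges.
depth 0: {0}
depth 1: {2}  total {0,2}
depth 2: {1}  total {0,1,2}
depth 3: {5}  total {0,1,2,5}
Reachable = {0,1,2,5}
witness 1: tau·c

Answer: REACHABLE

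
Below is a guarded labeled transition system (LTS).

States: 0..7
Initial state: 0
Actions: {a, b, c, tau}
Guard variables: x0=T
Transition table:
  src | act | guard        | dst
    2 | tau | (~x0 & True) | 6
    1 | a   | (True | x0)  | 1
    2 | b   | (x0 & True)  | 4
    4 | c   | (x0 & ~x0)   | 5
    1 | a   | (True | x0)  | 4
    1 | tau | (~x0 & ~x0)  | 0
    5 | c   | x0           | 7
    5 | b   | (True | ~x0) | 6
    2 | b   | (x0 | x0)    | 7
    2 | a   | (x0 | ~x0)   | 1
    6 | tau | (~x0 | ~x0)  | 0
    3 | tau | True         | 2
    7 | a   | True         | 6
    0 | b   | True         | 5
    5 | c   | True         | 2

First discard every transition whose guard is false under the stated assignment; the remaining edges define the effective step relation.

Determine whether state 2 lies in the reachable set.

After dropping false guards: 11 live edges.
L0 = {0}
L1 = {5}  cumulative {0,5}
L2 = {2,6,7}  cumulative {0,2,5,6,7}
L3 = {1,4}  cumulative {0,1,2,4,5,6,7}
R = {0,1,2,4,5,6,7}
witness 2: b·c

Answer: REACHABLE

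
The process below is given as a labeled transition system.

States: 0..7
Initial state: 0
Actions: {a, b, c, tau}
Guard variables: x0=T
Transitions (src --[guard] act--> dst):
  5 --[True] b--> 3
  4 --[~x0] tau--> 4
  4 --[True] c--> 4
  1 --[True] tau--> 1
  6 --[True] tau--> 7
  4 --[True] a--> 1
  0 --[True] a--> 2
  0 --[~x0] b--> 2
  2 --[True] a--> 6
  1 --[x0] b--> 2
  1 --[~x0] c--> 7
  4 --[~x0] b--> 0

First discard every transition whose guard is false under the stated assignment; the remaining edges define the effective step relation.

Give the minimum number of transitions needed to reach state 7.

Layered search for 7:
  depth 0: {0}
  depth 1: {2}
  depth 2: {6}
  depth 3: {7}
first hit 7 at d=3 via a·a·tau

Answer: 3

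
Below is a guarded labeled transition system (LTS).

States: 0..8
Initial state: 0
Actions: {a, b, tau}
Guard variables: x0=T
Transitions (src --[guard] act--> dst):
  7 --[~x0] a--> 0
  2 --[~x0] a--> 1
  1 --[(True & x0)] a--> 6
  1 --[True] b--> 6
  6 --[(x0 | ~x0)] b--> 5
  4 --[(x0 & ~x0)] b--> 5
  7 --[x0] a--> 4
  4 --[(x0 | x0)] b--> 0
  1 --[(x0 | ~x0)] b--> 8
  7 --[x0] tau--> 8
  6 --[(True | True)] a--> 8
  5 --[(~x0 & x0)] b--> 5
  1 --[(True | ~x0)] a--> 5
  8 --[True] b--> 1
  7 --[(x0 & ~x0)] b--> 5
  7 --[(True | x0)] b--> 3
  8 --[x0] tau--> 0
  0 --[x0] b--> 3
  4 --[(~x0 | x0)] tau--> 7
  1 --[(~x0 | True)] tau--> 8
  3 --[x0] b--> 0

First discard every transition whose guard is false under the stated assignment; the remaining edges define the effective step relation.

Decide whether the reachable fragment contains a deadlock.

Answer: DEADLOCK-FREE

Trace:
R = {0,3}
  0: b→3  [1 out]
  3: b→0  [1 out]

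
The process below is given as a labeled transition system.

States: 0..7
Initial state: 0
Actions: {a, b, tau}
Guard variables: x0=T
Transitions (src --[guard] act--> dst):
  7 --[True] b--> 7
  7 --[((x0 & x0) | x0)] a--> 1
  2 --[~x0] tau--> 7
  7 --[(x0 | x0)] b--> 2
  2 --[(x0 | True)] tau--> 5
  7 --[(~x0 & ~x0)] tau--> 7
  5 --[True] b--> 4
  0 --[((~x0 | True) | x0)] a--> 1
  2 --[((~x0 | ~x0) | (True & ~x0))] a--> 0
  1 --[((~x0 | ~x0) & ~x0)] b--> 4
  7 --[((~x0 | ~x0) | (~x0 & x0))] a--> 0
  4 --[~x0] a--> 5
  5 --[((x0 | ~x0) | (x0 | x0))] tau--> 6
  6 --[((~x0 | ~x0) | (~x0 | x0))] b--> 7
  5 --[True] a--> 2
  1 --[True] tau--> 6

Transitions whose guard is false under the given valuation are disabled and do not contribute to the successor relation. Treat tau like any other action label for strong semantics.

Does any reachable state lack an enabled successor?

R = {0,1,2,4,5,6,7}
  0: a→1  [deg 1]
  1: tau→6  [deg 1]
  2: tau→5  [deg 1]
  4: ∅  [STUCK]
  5: a→2  b→4  tau→6  [deg 3]
  6: b→7  [deg 1]
  7: a→1  b→2  b→7  [deg 3]
trace reaching 4: a·tau·b·b·tau·b

Answer: DEADLOCK at state 4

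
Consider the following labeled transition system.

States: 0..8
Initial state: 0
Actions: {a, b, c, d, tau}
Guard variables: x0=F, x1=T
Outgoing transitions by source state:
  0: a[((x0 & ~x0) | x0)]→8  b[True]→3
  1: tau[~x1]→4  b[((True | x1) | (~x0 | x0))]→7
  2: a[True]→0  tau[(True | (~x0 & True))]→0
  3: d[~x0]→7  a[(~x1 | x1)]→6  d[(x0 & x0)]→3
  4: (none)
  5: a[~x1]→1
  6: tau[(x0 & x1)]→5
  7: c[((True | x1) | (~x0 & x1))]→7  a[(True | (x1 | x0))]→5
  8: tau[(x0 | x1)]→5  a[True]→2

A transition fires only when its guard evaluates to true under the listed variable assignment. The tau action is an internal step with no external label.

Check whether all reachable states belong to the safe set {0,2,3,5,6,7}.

Answer: INVARIANT HOLDS

Working:
Safe = {0,2,3,5,6,7}
Reachable = {0,3,5,6,7}
  0: safe
  3: safe
  5: safe
  6: safe
  7: safe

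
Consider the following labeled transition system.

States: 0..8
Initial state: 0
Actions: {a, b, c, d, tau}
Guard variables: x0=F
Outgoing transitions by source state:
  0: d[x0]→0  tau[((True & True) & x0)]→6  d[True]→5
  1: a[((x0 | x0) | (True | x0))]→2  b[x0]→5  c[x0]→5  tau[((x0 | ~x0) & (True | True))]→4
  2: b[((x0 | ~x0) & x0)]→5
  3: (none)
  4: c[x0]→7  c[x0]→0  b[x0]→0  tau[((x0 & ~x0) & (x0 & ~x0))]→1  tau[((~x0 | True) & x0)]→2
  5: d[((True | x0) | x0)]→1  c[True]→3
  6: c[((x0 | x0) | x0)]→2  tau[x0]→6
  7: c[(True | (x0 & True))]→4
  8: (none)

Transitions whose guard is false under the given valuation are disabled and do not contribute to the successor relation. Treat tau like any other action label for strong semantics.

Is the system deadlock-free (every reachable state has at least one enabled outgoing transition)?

Answer: DEADLOCK at state 2

Analysis:
Reachable = {0,1,2,3,4,5}
  0: d→5  [1 exit(s)]
  1: a→2  tau→4  [2 exit(s)]
  2: ∅  [STUCK]
  3: ∅  [STUCK]
  4: ∅  [STUCK]
  5: c→3  d→1  [2 exit(s)]
witness 2: d·d·a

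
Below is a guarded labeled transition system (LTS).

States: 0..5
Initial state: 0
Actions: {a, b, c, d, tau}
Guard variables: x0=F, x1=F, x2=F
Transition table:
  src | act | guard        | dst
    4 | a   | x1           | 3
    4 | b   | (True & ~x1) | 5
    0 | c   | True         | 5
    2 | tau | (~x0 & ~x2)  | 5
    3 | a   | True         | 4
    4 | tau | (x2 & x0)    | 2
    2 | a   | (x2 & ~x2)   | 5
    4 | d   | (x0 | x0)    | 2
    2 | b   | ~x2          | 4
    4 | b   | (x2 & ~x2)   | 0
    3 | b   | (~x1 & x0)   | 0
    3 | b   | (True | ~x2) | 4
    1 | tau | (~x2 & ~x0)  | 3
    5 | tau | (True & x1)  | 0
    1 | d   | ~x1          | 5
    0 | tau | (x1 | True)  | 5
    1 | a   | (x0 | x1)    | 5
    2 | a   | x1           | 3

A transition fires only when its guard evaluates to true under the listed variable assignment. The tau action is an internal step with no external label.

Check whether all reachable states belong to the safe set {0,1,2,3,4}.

Answer: INVARIANT VIOLATED at state 5

Analysis:
Safe = {0,1,2,3,4}
Reach set: {0,5}
  0: ✓
  5: ✗ unsafe
reach 5 via c — violates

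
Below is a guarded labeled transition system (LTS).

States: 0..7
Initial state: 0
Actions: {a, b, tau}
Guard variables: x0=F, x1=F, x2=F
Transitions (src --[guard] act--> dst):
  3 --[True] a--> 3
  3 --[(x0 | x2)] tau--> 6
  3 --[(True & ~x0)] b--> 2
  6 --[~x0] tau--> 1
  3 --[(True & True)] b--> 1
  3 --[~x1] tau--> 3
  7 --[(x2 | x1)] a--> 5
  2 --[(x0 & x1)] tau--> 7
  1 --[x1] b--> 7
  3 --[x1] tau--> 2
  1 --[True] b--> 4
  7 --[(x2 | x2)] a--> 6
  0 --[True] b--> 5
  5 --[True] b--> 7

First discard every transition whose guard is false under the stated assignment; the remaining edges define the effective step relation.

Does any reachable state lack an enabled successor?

Reach set: {0,5,7}
  0: b→5  [1 out]
  5: b→7  [1 out]
  7: ∅  [STUCK]
Path to 7: b·b

Answer: DEADLOCK at state 7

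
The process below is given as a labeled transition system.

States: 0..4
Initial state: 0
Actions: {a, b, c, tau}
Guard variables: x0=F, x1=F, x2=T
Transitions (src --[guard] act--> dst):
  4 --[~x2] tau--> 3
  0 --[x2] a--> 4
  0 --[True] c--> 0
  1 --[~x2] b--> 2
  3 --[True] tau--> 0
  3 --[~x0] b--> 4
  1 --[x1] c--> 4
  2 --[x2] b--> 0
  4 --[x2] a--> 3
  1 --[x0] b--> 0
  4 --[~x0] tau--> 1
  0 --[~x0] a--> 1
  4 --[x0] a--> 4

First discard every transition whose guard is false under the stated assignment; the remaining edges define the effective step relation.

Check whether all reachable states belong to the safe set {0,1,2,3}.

Answer: INVARIANT VIOLATED at state 4

Analysis:
Safe = {0,1,2,3}
Reach set: {0,1,3,4}
  0: safe
  1: safe
  3: safe
  4: outside
witness against invariant: a → 4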